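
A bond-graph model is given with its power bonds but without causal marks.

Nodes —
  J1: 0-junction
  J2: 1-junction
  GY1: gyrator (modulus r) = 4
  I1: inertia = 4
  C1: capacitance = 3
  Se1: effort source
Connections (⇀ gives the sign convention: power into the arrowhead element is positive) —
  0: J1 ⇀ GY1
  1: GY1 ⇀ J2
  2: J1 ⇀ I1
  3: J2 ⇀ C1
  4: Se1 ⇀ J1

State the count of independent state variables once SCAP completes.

2  (C1, I1 all integral)

β4 stroke at J1  (Se1 (Se) sets effort on bond)
β0 stroke at GY1  (J1 effort already set via bond 4)
β2 stroke at I1  (J1 effort already set via bond 4)
β1 stroke at GY1  (GY GY1: same side as bond 0)
β3 stroke at J2  (common-f at J2 fixed by 1)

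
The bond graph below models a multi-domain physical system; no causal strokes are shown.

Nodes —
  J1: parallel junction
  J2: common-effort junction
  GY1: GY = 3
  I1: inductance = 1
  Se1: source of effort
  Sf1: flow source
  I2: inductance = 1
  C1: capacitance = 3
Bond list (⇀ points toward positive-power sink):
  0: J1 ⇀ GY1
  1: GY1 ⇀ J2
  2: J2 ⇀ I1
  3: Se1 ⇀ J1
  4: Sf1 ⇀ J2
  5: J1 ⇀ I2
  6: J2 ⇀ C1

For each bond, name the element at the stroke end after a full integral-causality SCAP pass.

β0 stroke→GY1
β1 stroke→GY1
β2 stroke→I1
β3 stroke→J1
β4 stroke→Sf1
β5 stroke→I2
β6 stroke→J2

#3 stroke at J1  (Se1 (Se) sets effort on bond)
#4 stroke at Sf1  (Sf1 fixes flow; stroke at Sf1)
#0 stroke at GY1  (common-e at J1 fixed by 3)
#5 stroke at I2  (J1 effort already set via bond 3)
#1 stroke at GY1  (GY1 both-in/both-out from 0)
#2 stroke at I1  (I1: I, integral causality)
#6 stroke at J2  (J2 needs exactly one e-in)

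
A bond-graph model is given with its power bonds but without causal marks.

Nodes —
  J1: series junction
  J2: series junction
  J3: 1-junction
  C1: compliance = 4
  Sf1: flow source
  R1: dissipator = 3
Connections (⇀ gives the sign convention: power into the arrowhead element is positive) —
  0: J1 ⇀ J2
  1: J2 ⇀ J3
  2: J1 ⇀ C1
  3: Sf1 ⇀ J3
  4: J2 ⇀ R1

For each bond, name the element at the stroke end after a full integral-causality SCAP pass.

#0 stroke→J2
#1 stroke→J3
#2 stroke→J1
#3 stroke→Sf1
#4 stroke→J2

#3 stroke→Sf1  (Sf1 (Sf) sets flow on bond)
#1 stroke→J3  (1-jn J3 has f-setter on 3)
#0 stroke→J2  (common-f at J2 fixed by 1)
#4 stroke→J2  (J2: bond 1 brought flow, rest push out)
#2 stroke→J1  (1-jn J1 has f-setter on 0)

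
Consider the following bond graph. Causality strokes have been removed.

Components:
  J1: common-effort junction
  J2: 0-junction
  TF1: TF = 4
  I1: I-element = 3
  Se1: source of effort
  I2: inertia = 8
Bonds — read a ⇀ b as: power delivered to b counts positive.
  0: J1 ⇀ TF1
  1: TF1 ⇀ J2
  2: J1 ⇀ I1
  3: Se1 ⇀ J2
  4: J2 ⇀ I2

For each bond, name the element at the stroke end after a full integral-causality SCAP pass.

bond 3 →J2  (Se1: effort source, stroke at far end)
bond 1 →TF1  (J2 effort already set via bond 3)
bond 4 →I2  (J2 effort already set via bond 3)
bond 0 →J1  (through TF1, causality passes straight; one stroke at TF1)
bond 2 →I1  (J1 effort already set via bond 0)

β0 stroke at J1
β1 stroke at TF1
β2 stroke at I1
β3 stroke at J2
β4 stroke at I2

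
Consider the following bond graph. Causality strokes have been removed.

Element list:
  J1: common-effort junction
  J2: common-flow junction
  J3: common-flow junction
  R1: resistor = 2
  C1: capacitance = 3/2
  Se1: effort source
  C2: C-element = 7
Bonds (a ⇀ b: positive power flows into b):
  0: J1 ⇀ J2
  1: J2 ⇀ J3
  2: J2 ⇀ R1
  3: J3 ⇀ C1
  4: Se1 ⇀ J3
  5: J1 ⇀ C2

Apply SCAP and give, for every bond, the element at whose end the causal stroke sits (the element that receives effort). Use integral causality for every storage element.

#0 stroke→J2
#1 stroke→J2
#2 stroke→R1
#3 stroke→J3
#4 stroke→J3
#5 stroke→J1

β4 stroke→J3  (source Se1 imposes e)
β3 stroke→J3  (C1 integral (e out))
β1 stroke→J2  (J3 needs exactly one f-in)
β5 stroke→J1  (C2 outputs effort q/C2)
β0 stroke→J2  (0-jn J1 has e-setter on 5)
β2 stroke→R1  (closing 1-jn rule on J2)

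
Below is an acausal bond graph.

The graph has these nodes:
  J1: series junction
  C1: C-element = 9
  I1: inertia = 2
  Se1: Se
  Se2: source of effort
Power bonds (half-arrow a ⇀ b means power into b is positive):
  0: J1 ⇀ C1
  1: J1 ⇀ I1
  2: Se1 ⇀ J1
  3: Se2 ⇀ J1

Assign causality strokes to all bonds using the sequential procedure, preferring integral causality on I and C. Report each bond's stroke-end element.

b2 →J1  (Se1 (Se) sets effort on bond)
b3 →J1  (Se2 (Se) sets effort on bond)
b0 →J1  (C1 integral (e out))
b1 →I1  (J1 needs exactly one f-in)

β0 stroke→J1
β1 stroke→I1
β2 stroke→J1
β3 stroke→J1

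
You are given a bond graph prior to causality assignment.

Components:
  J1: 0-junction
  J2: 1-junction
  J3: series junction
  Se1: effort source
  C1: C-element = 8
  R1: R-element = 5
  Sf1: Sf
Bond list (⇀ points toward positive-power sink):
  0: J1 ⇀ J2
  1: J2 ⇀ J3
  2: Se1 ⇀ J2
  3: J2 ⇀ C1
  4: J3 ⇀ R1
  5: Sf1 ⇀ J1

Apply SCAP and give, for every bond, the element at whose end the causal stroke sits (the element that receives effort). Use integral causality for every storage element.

β0 |J1
β1 |J2
β2 |J2
β3 |J2
β4 |J3
β5 |Sf1

b2 stroke at J2  (source Se1 imposes e)
b5 stroke at Sf1  (Sf1: flow source, stroke at near end)
b0 stroke at J1  (closing 0-jn rule on J1)
b1 stroke at J2  (J2: bond 0 brought flow, rest push out)
b3 stroke at J2  (J2: bond 0 brought flow, rest push out)
b4 stroke at J3  (1-jn J3 has f-setter on 1)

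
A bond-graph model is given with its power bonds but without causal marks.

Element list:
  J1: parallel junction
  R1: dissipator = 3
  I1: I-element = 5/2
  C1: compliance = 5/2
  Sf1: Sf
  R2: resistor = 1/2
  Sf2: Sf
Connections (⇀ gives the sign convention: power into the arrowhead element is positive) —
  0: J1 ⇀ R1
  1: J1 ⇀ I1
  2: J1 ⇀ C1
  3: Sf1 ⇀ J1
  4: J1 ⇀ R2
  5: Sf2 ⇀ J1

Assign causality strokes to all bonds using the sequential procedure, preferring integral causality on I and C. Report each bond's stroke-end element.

#3 stroke→Sf1  (Sf1 (Sf) sets flow on bond)
#5 stroke→Sf2  (Sf2: flow source, stroke at near end)
#1 stroke→I1  (I1 outputs flow p/I1)
#2 stroke→J1  (prefer integral on C1)
#0 stroke→R1  (J1 effort already set via bond 2)
#4 stroke→R2  (common-e at J1 fixed by 2)

β0 stroke→R1
β1 stroke→I1
β2 stroke→J1
β3 stroke→Sf1
β4 stroke→R2
β5 stroke→Sf2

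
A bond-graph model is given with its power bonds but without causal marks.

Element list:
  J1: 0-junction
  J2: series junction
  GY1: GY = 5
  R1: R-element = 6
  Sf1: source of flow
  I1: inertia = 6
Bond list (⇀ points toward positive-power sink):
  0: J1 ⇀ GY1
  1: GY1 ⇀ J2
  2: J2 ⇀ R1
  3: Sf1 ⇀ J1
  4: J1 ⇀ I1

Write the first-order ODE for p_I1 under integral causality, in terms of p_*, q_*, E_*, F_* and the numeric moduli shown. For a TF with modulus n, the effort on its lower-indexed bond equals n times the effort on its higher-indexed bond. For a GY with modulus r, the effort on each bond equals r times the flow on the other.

β3 stroke at Sf1  (Sf1: flow source, stroke at near end)
β4 stroke at I1  (prefer integral on I1)
β0 stroke at J1  (J1: last free bond brings effort in)
β1 stroke at J2  (GY1 both-in/both-out from 0)
β2 stroke at R1  (J2 needs exactly one f-in)

dp_I1/dt = 25*F_Sf1/6 - 25*p_I1/36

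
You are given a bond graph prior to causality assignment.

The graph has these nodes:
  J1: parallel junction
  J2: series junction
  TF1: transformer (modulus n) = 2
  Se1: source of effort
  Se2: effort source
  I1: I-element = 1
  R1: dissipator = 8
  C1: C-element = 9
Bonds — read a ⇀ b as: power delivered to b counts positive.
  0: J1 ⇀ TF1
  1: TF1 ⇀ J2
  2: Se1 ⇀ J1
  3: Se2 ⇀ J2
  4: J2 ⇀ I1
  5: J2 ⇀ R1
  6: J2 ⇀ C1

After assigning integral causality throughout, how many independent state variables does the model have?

β2 stroke→J1  (source Se1 imposes e)
β3 stroke→J2  (Se2: effort source, stroke at far end)
β0 stroke→TF1  (0-jn J1 has e-setter on 2)
β1 stroke→J2  (TF TF1: opposite of bond 0)
β4 stroke→I1  (I1: I, integral causality)
β5 stroke→J2  (J2 flow already set via bond 4)
β6 stroke→J2  (common-f at J2 fixed by 4)

2  (C1, I1 all integral)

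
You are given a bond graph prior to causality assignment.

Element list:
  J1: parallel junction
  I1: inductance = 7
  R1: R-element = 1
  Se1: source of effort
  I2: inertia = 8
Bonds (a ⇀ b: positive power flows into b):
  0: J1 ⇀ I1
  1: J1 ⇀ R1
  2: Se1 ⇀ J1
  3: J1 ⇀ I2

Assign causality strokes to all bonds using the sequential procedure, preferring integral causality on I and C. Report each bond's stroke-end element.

#2 →J1  (Se1: effort source, stroke at far end)
#0 →I1  (common-e at J1 fixed by 2)
#1 →R1  (J1: bond 2 brought effort, rest push out)
#3 →I2  (0-jn J1 has e-setter on 2)

#0 stroke→I1
#1 stroke→R1
#2 stroke→J1
#3 stroke→I2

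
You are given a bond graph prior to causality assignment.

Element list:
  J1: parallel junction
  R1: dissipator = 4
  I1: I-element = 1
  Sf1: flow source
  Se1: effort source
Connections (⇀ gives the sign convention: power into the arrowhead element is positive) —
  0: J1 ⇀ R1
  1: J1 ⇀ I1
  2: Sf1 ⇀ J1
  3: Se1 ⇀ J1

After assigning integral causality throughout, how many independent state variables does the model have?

#2 →Sf1  (Sf1 fixes flow; stroke at Sf1)
#3 →J1  (source Se1 imposes e)
#0 →R1  (0-jn J1 has e-setter on 3)
#1 →I1  (common-e at J1 fixed by 3)

1  (I1 all integral)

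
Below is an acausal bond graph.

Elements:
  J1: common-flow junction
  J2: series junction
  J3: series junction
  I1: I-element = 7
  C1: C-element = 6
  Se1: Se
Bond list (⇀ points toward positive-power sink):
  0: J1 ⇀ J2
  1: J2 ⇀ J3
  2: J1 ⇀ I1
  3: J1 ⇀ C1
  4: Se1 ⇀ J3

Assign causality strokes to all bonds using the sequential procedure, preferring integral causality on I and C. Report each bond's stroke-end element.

#4 stroke→J3  (source Se1 imposes e)
#1 stroke→J2  (closing 1-jn rule on J3)
#0 stroke→J1  (only one flow-in slot at J2)
#2 stroke→I1  (prefer integral on I1)
#3 stroke→J1  (common-f at J1 fixed by 2)

b0 stroke at J1
b1 stroke at J2
b2 stroke at I1
b3 stroke at J1
b4 stroke at J3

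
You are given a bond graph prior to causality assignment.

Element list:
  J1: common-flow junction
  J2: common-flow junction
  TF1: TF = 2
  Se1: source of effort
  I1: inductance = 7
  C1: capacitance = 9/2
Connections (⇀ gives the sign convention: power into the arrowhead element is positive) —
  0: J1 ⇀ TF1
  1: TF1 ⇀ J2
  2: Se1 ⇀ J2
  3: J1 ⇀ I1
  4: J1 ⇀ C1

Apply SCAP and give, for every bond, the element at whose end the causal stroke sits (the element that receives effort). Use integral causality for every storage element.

β2 |J2  (Se1: effort source, stroke at far end)
β1 |TF1  (closing 1-jn rule on J2)
β0 |J1  (through TF1, causality passes straight; one stroke at TF1)
β3 |I1  (prefer integral on I1)
β4 |J1  (J1: bond 3 brought flow, rest push out)

#0 stroke at J1
#1 stroke at TF1
#2 stroke at J2
#3 stroke at I1
#4 stroke at J1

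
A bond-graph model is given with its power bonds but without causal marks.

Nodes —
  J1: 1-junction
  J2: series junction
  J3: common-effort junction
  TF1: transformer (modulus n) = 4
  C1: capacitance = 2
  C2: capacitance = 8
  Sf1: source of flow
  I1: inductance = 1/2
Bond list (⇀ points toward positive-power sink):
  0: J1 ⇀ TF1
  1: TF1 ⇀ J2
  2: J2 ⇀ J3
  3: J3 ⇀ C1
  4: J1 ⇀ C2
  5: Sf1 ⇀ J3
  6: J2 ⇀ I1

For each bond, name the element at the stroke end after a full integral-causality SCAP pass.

b0 stroke at TF1
b1 stroke at J2
b2 stroke at J2
b3 stroke at J3
b4 stroke at J1
b5 stroke at Sf1
b6 stroke at I1

#5 stroke→Sf1  (source Sf1 imposes f)
#3 stroke→J3  (C1 integral (e out))
#2 stroke→J2  (J3 effort already set via bond 3)
#4 stroke→J1  (C2: C, integral causality)
#0 stroke→TF1  (closing 1-jn rule on J1)
#1 stroke→J2  (TF1 one-in-one-out from 0)
#6 stroke→I1  (J2 needs exactly one f-in)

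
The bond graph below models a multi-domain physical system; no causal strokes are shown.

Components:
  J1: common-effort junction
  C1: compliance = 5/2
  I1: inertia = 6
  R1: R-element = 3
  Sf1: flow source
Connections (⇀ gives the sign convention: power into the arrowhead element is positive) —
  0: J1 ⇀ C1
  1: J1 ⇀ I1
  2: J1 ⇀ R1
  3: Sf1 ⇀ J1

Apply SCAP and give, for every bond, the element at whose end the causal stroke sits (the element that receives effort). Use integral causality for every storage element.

β3 |Sf1  (Sf1 (Sf) sets flow on bond)
β0 |J1  (C1 integral (e out))
β1 |I1  (0-jn J1 has e-setter on 0)
β2 |R1  (0-jn J1 has e-setter on 0)

bond 0 |J1
bond 1 |I1
bond 2 |R1
bond 3 |Sf1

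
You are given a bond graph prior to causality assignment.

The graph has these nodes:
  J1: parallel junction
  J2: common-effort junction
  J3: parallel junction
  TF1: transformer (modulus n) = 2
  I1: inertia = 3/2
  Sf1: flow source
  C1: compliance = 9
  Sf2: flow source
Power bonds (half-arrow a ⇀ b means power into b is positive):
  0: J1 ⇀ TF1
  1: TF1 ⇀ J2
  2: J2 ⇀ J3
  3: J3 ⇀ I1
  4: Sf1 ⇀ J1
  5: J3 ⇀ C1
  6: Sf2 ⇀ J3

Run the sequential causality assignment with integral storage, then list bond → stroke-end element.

bond 0 stroke→J1
bond 1 stroke→TF1
bond 2 stroke→J2
bond 3 stroke→I1
bond 4 stroke→Sf1
bond 5 stroke→J3
bond 6 stroke→Sf2

bond 4 stroke→Sf1  (Sf1: flow source, stroke at near end)
bond 6 stroke→Sf2  (Sf2 fixes flow; stroke at Sf2)
bond 0 stroke→J1  (J1: last free bond brings effort in)
bond 1 stroke→TF1  (TF1: transformer flips bond 0)
bond 2 stroke→J2  (J2: last free bond brings effort in)
bond 3 stroke→I1  (prefer integral on I1)
bond 5 stroke→J3  (closing 0-jn rule on J3)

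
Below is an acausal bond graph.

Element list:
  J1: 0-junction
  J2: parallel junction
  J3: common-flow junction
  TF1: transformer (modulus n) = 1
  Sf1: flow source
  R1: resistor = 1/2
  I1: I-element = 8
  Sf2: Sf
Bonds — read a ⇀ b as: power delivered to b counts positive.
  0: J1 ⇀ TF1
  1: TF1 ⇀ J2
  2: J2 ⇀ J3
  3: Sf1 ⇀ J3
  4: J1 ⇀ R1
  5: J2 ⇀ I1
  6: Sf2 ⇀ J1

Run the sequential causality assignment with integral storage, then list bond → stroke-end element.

#3 →Sf1  (Sf1: flow source, stroke at near end)
#6 →Sf2  (Sf2: flow source, stroke at near end)
#2 →J3  (J3 flow already set via bond 3)
#5 →I1  (I1 integral (f out))
#1 →J2  (closing 0-jn rule on J2)
#0 →TF1  (TF1 one-in-one-out from 1)
#4 →J1  (J1 needs exactly one e-in)

β0 →TF1
β1 →J2
β2 →J3
β3 →Sf1
β4 →J1
β5 →I1
β6 →Sf2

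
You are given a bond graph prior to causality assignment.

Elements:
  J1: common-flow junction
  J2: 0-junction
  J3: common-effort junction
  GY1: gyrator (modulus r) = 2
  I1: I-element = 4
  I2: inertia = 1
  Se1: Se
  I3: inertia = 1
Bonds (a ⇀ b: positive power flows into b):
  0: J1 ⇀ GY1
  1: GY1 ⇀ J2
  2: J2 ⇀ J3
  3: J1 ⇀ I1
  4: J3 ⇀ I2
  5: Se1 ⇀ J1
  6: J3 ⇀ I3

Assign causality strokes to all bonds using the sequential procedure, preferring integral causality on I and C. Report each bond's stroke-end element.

b5 →J1  (source Se1 imposes e)
b3 →I1  (I1 integral (f out))
b0 →J1  (1-jn J1 has f-setter on 3)
b1 →J2  (GY GY1: same side as bond 0)
b2 →J3  (0-jn J2 has e-setter on 1)
b4 →I2  (common-e at J3 fixed by 2)
b6 →I3  (common-e at J3 fixed by 2)

b0 →J1
b1 →J2
b2 →J3
b3 →I1
b4 →I2
b5 →J1
b6 →I3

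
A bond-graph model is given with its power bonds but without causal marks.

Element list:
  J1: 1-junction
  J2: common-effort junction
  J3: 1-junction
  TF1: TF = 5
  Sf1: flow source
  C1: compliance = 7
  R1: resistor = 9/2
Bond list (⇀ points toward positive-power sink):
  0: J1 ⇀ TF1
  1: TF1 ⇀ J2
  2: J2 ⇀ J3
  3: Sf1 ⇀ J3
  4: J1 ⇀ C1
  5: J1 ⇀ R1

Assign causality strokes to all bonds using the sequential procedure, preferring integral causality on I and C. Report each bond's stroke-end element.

β3 stroke at Sf1  (Sf1 (Sf) sets flow on bond)
β2 stroke at J3  (common-f at J3 fixed by 3)
β1 stroke at J2  (only one effort-in slot at J2)
β0 stroke at TF1  (TF1: transformer flips bond 1)
β4 stroke at J1  (J1: bond 0 brought flow, rest push out)
β5 stroke at J1  (J1 flow already set via bond 0)

β0 stroke at TF1
β1 stroke at J2
β2 stroke at J3
β3 stroke at Sf1
β4 stroke at J1
β5 stroke at J1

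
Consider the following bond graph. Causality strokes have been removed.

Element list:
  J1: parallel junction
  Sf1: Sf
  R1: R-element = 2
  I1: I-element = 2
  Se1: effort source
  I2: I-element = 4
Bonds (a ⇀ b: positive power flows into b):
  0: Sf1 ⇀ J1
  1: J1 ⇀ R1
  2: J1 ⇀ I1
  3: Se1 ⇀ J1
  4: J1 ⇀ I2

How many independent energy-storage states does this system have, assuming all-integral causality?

b0 stroke→Sf1  (source Sf1 imposes f)
b3 stroke→J1  (Se1: effort source, stroke at far end)
b1 stroke→R1  (common-e at J1 fixed by 3)
b2 stroke→I1  (0-jn J1 has e-setter on 3)
b4 stroke→I2  (common-e at J1 fixed by 3)

2  (I1, I2 all integral)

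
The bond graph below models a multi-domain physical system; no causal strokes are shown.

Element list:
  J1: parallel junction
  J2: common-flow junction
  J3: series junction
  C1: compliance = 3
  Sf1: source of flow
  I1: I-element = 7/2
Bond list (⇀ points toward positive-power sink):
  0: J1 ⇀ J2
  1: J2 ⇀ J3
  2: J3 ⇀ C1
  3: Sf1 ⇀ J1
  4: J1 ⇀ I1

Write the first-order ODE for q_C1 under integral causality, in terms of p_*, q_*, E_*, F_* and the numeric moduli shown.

dq_C1/dt = F_Sf1 - 2*p_I1/7

b3 →Sf1  (Sf1 (Sf) sets flow on bond)
b2 →J3  (prefer integral on C1)
b1 →J2  (J3: last free bond brings flow in)
b0 →J1  (J2 needs exactly one f-in)
b4 →I1  (J1 effort already set via bond 0)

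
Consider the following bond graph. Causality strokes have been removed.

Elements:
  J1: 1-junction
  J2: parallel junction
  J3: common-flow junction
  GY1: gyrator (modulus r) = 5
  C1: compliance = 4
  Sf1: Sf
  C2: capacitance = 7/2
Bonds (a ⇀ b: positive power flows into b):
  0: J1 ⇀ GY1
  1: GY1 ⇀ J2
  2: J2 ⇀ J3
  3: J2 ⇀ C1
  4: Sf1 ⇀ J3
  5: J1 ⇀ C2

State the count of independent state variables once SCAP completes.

bond 4 →Sf1  (source Sf1 imposes f)
bond 2 →J3  (common-f at J3 fixed by 4)
bond 3 →J2  (prefer integral on C1)
bond 1 →GY1  (J2 effort already set via bond 3)
bond 0 →GY1  (GY GY1: same side as bond 1)
bond 5 →J1  (J1 flow already set via bond 0)

2  (C1, C2 all integral)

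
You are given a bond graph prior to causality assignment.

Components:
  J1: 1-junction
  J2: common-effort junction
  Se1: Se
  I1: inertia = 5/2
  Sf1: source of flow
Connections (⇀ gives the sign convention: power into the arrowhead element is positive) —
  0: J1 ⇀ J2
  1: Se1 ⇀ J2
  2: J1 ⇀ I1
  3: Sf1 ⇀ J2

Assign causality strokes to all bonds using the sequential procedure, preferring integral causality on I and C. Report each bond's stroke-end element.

#0 stroke at J1
#1 stroke at J2
#2 stroke at I1
#3 stroke at Sf1

#1 |J2  (Se1: effort source, stroke at far end)
#3 |Sf1  (source Sf1 imposes f)
#0 |J1  (common-e at J2 fixed by 1)
#2 |I1  (J1: last free bond brings flow in)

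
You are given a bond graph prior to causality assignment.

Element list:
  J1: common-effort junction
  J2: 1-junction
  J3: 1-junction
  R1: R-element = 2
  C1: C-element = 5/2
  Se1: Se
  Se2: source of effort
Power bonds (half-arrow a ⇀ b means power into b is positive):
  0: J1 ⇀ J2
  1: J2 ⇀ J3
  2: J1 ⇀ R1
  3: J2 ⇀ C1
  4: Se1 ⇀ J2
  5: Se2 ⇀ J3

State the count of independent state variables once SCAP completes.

1  (C1 all integral)

#4 stroke→J2  (Se1 (Se) sets effort on bond)
#5 stroke→J3  (Se2 fixes effort; stroke away)
#1 stroke→J2  (J3: last free bond brings flow in)
#3 stroke→J2  (C1 integral (e out))
#0 stroke→J1  (only one flow-in slot at J2)
#2 stroke→R1  (common-e at J1 fixed by 0)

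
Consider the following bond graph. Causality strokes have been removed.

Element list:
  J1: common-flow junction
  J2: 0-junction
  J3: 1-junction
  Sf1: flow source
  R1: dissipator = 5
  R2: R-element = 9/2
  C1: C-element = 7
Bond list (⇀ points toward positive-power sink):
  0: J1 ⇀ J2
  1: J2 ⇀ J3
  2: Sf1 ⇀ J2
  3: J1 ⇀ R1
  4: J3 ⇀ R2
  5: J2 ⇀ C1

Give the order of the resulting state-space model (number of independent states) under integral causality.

β2 |Sf1  (source Sf1 imposes f)
β5 |J2  (C1 outputs effort q/C1)
β0 |J1  (J2: bond 5 brought effort, rest push out)
β1 |J3  (0-jn J2 has e-setter on 5)
β4 |R2  (closing 1-jn rule on J3)
β3 |R1  (J1 needs exactly one f-in)

1  (C1 all integral)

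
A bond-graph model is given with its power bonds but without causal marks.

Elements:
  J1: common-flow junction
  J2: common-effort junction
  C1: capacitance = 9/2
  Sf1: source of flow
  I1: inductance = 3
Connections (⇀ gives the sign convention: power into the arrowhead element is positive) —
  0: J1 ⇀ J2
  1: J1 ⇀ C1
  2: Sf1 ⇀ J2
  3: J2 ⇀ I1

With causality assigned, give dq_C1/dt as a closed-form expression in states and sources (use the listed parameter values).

dq_C1/dt = -F_Sf1 + p_I1/3

β2 |Sf1  (Sf1: flow source, stroke at near end)
β1 |J1  (prefer integral on C1)
β0 |J2  (only one flow-in slot at J1)
β3 |I1  (J2 effort already set via bond 0)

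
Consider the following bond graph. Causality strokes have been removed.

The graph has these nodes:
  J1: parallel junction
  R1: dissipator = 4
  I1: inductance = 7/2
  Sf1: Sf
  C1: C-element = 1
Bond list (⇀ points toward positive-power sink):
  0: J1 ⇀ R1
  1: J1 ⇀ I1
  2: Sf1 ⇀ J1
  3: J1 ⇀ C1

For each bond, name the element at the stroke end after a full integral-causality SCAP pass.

#2 stroke→Sf1  (Sf1 (Sf) sets flow on bond)
#1 stroke→I1  (I1 outputs flow p/I1)
#3 stroke→J1  (C1 outputs effort q/C1)
#0 stroke→R1  (0-jn J1 has e-setter on 3)

bond 0 →R1
bond 1 →I1
bond 2 →Sf1
bond 3 →J1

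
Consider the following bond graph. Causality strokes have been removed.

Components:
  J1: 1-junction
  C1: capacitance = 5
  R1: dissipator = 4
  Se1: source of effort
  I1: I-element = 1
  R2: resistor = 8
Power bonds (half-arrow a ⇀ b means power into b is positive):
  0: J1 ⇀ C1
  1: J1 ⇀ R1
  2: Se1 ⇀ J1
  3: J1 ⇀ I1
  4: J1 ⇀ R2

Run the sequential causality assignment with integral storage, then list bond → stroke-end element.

#0 stroke at J1
#1 stroke at J1
#2 stroke at J1
#3 stroke at I1
#4 stroke at J1

β2 stroke at J1  (Se1 (Se) sets effort on bond)
β0 stroke at J1  (prefer integral on C1)
β3 stroke at I1  (prefer integral on I1)
β1 stroke at J1  (J1 flow already set via bond 3)
β4 stroke at J1  (common-f at J1 fixed by 3)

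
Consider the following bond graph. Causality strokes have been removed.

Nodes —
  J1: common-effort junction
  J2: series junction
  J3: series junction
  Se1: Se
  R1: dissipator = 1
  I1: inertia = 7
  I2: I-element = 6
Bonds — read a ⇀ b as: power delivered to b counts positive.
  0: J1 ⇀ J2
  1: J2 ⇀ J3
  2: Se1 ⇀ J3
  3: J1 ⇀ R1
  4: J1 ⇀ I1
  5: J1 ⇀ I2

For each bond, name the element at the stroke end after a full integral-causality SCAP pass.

β2 stroke at J3  (Se1 fixes effort; stroke away)
β1 stroke at J2  (closing 1-jn rule on J3)
β0 stroke at J1  (only one flow-in slot at J2)
β3 stroke at R1  (J1: bond 0 brought effort, rest push out)
β4 stroke at I1  (common-e at J1 fixed by 0)
β5 stroke at I2  (common-e at J1 fixed by 0)

β0 stroke at J1
β1 stroke at J2
β2 stroke at J3
β3 stroke at R1
β4 stroke at I1
β5 stroke at I2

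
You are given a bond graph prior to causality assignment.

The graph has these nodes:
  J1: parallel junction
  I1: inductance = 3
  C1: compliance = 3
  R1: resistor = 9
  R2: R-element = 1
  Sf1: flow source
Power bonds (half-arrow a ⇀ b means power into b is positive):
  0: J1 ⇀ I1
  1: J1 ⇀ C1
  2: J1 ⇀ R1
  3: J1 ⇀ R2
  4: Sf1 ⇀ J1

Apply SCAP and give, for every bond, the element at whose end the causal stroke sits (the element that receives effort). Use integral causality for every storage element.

#4 →Sf1  (source Sf1 imposes f)
#0 →I1  (I1 outputs flow p/I1)
#1 →J1  (C1: C, integral causality)
#2 →R1  (common-e at J1 fixed by 1)
#3 →R2  (common-e at J1 fixed by 1)

β0 |I1
β1 |J1
β2 |R1
β3 |R2
β4 |Sf1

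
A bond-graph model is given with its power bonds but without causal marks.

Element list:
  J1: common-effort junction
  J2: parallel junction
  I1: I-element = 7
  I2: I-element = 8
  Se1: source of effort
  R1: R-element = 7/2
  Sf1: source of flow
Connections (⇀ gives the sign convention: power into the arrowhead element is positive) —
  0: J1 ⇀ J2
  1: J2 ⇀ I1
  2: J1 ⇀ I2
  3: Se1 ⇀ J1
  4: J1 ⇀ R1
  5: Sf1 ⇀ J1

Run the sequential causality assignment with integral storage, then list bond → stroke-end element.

bond 0 →J2
bond 1 →I1
bond 2 →I2
bond 3 →J1
bond 4 →R1
bond 5 →Sf1

#3 |J1  (Se1 fixes effort; stroke away)
#5 |Sf1  (source Sf1 imposes f)
#0 |J2  (0-jn J1 has e-setter on 3)
#2 |I2  (common-e at J1 fixed by 3)
#4 |R1  (0-jn J1 has e-setter on 3)
#1 |I1  (J2: bond 0 brought effort, rest push out)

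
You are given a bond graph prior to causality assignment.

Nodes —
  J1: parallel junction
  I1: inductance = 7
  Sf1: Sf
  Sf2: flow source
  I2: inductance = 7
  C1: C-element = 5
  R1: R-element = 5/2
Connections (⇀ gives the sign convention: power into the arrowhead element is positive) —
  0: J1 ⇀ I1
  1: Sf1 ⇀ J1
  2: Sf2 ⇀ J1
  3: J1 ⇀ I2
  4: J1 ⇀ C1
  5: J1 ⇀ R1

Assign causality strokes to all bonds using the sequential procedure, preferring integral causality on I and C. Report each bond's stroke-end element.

b1 stroke at Sf1  (Sf1 (Sf) sets flow on bond)
b2 stroke at Sf2  (Sf2 fixes flow; stroke at Sf2)
b0 stroke at I1  (I1 outputs flow p/I1)
b3 stroke at I2  (prefer integral on I2)
b4 stroke at J1  (C1 integral (e out))
b5 stroke at R1  (J1 effort already set via bond 4)

bond 0 →I1
bond 1 →Sf1
bond 2 →Sf2
bond 3 →I2
bond 4 →J1
bond 5 →R1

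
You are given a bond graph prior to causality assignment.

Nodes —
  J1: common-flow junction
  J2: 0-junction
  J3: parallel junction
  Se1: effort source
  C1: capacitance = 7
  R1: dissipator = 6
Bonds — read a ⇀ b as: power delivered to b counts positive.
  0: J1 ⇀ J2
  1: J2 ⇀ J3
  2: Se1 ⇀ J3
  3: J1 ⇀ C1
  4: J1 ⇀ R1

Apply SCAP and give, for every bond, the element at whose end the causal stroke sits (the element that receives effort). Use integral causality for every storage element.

β0 stroke→J1
β1 stroke→J2
β2 stroke→J3
β3 stroke→J1
β4 stroke→R1

b2 stroke→J3  (Se1 (Se) sets effort on bond)
b1 stroke→J2  (0-jn J3 has e-setter on 2)
b0 stroke→J1  (J2: bond 1 brought effort, rest push out)
b3 stroke→J1  (prefer integral on C1)
b4 stroke→R1  (J1: last free bond brings flow in)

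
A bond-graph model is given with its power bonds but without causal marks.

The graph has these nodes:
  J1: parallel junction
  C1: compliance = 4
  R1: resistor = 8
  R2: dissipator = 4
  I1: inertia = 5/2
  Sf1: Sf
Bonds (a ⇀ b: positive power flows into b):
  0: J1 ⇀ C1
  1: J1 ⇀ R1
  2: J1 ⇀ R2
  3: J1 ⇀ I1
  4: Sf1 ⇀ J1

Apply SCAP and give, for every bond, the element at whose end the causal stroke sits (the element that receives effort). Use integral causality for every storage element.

#4 stroke→Sf1  (source Sf1 imposes f)
#0 stroke→J1  (C1 outputs effort q/C1)
#1 stroke→R1  (common-e at J1 fixed by 0)
#2 stroke→R2  (J1: bond 0 brought effort, rest push out)
#3 stroke→I1  (common-e at J1 fixed by 0)

b0 stroke→J1
b1 stroke→R1
b2 stroke→R2
b3 stroke→I1
b4 stroke→Sf1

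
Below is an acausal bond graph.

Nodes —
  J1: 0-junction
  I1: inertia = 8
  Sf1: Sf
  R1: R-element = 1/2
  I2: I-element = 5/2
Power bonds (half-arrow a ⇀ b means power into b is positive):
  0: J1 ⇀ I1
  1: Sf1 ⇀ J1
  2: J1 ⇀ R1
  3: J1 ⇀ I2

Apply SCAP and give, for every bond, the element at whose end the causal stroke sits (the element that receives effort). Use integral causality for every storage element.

b1 stroke→Sf1  (Sf1 fixes flow; stroke at Sf1)
b0 stroke→I1  (prefer integral on I1)
b3 stroke→I2  (I2: I, integral causality)
b2 stroke→J1  (J1: last free bond brings effort in)

b0 |I1
b1 |Sf1
b2 |J1
b3 |I2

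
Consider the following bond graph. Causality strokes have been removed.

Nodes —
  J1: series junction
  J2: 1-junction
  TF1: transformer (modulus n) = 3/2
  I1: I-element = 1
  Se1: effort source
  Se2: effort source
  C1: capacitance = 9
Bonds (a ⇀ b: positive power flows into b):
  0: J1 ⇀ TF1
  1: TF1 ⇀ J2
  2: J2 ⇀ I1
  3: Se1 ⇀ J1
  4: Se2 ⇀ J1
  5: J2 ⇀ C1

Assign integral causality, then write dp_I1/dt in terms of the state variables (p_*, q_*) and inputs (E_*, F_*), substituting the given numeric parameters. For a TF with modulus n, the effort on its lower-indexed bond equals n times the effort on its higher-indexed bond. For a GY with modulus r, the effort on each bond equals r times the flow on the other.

#3 |J1  (Se1 fixes effort; stroke away)
#4 |J1  (Se2 (Se) sets effort on bond)
#0 |TF1  (J1 needs exactly one f-in)
#1 |J2  (TF1: transformer flips bond 0)
#2 |I1  (I1: I, integral causality)
#5 |J2  (J2 flow already set via bond 2)

dp_I1/dt = 2*E_Se1/3 + 2*E_Se2/3 - q_C1/9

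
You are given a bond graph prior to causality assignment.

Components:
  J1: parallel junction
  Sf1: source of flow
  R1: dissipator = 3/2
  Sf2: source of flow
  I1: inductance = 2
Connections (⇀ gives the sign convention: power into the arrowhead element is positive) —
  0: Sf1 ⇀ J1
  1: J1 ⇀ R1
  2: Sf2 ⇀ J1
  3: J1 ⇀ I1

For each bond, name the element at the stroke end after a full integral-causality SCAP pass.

#0 stroke→Sf1
#1 stroke→J1
#2 stroke→Sf2
#3 stroke→I1

β0 stroke at Sf1  (Sf1: flow source, stroke at near end)
β2 stroke at Sf2  (source Sf2 imposes f)
β3 stroke at I1  (prefer integral on I1)
β1 stroke at J1  (J1 needs exactly one e-in)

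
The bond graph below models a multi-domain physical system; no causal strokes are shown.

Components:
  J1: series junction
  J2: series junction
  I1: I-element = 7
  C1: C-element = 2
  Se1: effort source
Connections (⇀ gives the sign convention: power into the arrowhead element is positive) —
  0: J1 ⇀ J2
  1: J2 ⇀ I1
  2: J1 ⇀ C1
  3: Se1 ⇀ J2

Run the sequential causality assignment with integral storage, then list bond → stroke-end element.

bond 3 stroke→J2  (Se1 (Se) sets effort on bond)
bond 1 stroke→I1  (I1: I, integral causality)
bond 0 stroke→J2  (J2: bond 1 brought flow, rest push out)
bond 2 stroke→J1  (common-f at J1 fixed by 0)

b0 stroke at J2
b1 stroke at I1
b2 stroke at J1
b3 stroke at J2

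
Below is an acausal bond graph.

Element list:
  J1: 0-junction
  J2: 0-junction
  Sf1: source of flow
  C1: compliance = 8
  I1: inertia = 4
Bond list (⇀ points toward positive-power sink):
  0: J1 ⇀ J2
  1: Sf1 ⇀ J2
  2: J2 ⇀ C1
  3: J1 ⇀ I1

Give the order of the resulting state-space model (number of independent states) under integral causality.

b1 stroke at Sf1  (Sf1 (Sf) sets flow on bond)
b2 stroke at J2  (C1 outputs effort q/C1)
b0 stroke at J1  (J2 effort already set via bond 2)
b3 stroke at I1  (J1 effort already set via bond 0)

2  (C1, I1 all integral)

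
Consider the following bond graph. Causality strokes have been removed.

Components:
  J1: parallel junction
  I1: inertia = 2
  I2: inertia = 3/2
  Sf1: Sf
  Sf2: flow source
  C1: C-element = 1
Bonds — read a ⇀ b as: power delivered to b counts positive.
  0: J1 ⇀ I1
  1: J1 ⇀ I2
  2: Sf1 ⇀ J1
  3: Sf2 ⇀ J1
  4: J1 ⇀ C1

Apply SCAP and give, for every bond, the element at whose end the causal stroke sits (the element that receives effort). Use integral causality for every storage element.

b0 stroke at I1
b1 stroke at I2
b2 stroke at Sf1
b3 stroke at Sf2
b4 stroke at J1

β2 →Sf1  (Sf1 fixes flow; stroke at Sf1)
β3 →Sf2  (Sf2 fixes flow; stroke at Sf2)
β0 →I1  (I1: I, integral causality)
β1 →I2  (I2: I, integral causality)
β4 →J1  (J1: last free bond brings effort in)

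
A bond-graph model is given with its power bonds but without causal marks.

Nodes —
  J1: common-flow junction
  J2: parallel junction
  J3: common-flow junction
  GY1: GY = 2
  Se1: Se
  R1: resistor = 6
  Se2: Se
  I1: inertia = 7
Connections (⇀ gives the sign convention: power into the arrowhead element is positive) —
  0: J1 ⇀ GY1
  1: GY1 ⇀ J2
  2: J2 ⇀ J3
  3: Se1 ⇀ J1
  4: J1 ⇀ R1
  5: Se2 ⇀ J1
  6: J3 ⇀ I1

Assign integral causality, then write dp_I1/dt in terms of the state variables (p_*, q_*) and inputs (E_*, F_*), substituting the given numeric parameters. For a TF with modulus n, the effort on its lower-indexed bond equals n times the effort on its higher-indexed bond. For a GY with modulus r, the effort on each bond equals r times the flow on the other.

dp_I1/dt = E_Se1/3 + E_Se2/3 - 2*p_I1/21

β3 |J1  (source Se1 imposes e)
β5 |J1  (source Se2 imposes e)
β6 |I1  (I1 outputs flow p/I1)
β2 |J3  (J3: bond 6 brought flow, rest push out)
β1 |J2  (closing 0-jn rule on J2)
β0 |J1  (GY1 both-in/both-out from 1)
β4 |R1  (J1 needs exactly one f-in)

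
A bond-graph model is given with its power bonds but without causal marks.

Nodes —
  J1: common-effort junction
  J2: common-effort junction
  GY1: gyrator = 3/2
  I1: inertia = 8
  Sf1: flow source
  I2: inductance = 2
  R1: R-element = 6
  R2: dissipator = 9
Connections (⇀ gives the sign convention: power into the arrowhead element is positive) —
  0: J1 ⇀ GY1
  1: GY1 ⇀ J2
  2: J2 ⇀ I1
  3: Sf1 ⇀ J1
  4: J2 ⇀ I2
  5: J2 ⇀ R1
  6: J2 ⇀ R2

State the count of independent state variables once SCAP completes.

2  (I1, I2 all integral)

b3 |Sf1  (Sf1 (Sf) sets flow on bond)
b0 |J1  (closing 0-jn rule on J1)
b1 |J2  (GY1: gyrator matches bond 0)
b2 |I1  (0-jn J2 has e-setter on 1)
b4 |I2  (0-jn J2 has e-setter on 1)
b5 |R1  (common-e at J2 fixed by 1)
b6 |R2  (0-jn J2 has e-setter on 1)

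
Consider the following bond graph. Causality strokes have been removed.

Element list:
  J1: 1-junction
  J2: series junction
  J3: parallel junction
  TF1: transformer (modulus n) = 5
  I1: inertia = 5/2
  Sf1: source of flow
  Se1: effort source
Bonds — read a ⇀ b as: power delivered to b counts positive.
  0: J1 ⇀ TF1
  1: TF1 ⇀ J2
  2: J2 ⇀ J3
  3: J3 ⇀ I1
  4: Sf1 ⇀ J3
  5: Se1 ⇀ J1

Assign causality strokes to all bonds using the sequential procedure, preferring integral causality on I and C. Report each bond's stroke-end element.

bond 4 →Sf1  (Sf1 (Sf) sets flow on bond)
bond 5 →J1  (Se1: effort source, stroke at far end)
bond 0 →TF1  (J1 needs exactly one f-in)
bond 1 →J2  (TF1 one-in-one-out from 0)
bond 2 →J3  (only one flow-in slot at J2)
bond 3 →I1  (common-e at J3 fixed by 2)

bond 0 stroke→TF1
bond 1 stroke→J2
bond 2 stroke→J3
bond 3 stroke→I1
bond 4 stroke→Sf1
bond 5 stroke→J1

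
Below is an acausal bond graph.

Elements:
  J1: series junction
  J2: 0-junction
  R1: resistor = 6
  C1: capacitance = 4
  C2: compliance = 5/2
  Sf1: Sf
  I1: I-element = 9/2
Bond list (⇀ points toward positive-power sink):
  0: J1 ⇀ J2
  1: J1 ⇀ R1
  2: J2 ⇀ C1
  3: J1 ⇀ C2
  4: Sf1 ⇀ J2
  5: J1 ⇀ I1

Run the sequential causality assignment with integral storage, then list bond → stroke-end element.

#0 |J1
#1 |J1
#2 |J2
#3 |J1
#4 |Sf1
#5 |I1

bond 4 stroke at Sf1  (Sf1 (Sf) sets flow on bond)
bond 2 stroke at J2  (prefer integral on C1)
bond 0 stroke at J1  (0-jn J2 has e-setter on 2)
bond 3 stroke at J1  (C2: C, integral causality)
bond 5 stroke at I1  (I1: I, integral causality)
bond 1 stroke at J1  (common-f at J1 fixed by 5)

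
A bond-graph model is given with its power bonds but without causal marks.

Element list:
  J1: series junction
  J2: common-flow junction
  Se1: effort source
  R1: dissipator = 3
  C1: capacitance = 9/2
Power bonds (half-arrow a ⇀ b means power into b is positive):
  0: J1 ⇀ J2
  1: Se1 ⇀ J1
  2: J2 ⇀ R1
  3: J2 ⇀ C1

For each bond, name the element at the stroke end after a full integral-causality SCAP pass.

b0 |J2
b1 |J1
b2 |R1
b3 |J2

#1 →J1  (Se1 (Se) sets effort on bond)
#0 →J2  (only one flow-in slot at J1)
#3 →J2  (prefer integral on C1)
#2 →R1  (J2: last free bond brings flow in)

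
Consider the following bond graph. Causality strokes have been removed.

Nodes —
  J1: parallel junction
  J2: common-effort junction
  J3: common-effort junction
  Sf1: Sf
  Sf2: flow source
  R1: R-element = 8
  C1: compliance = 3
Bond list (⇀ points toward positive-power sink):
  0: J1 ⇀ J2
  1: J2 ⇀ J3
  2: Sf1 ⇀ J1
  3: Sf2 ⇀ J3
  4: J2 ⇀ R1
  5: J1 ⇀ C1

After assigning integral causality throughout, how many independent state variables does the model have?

1  (C1 all integral)

bond 2 →Sf1  (Sf1 (Sf) sets flow on bond)
bond 3 →Sf2  (Sf2 fixes flow; stroke at Sf2)
bond 1 →J3  (only one effort-in slot at J3)
bond 5 →J1  (prefer integral on C1)
bond 0 →J2  (0-jn J1 has e-setter on 5)
bond 4 →R1  (0-jn J2 has e-setter on 0)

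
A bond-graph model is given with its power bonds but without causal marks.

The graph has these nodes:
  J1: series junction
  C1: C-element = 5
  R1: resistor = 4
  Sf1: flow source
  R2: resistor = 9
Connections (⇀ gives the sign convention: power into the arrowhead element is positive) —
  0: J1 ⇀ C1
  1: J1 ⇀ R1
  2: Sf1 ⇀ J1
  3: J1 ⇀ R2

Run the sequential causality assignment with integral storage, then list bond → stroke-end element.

b0 →J1
b1 →J1
b2 →Sf1
b3 →J1

b2 stroke at Sf1  (Sf1: flow source, stroke at near end)
b0 stroke at J1  (J1: bond 2 brought flow, rest push out)
b1 stroke at J1  (1-jn J1 has f-setter on 2)
b3 stroke at J1  (common-f at J1 fixed by 2)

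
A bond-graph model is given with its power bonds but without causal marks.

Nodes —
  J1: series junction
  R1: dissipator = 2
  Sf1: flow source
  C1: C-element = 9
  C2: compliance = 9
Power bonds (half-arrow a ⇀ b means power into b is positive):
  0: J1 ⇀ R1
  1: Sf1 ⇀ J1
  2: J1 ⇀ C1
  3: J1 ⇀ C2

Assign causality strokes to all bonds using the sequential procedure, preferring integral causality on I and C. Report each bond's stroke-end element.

b0 |J1
b1 |Sf1
b2 |J1
b3 |J1

b1 stroke→Sf1  (Sf1 (Sf) sets flow on bond)
b0 stroke→J1  (1-jn J1 has f-setter on 1)
b2 stroke→J1  (common-f at J1 fixed by 1)
b3 stroke→J1  (J1 flow already set via bond 1)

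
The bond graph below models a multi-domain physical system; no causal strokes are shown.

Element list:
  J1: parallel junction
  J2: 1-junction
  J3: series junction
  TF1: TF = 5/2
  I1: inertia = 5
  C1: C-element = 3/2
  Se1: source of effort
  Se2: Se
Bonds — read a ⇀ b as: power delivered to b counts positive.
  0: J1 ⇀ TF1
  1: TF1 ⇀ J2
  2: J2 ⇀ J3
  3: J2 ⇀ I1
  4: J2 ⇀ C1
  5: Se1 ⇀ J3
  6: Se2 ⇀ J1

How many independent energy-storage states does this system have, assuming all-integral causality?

2  (C1, I1 all integral)

#5 stroke→J3  (Se1 (Se) sets effort on bond)
#6 stroke→J1  (Se2 (Se) sets effort on bond)
#0 stroke→TF1  (J1 effort already set via bond 6)
#2 stroke→J2  (only one flow-in slot at J3)
#1 stroke→J2  (TF1 one-in-one-out from 0)
#3 stroke→I1  (I1 outputs flow p/I1)
#4 stroke→J2  (common-f at J2 fixed by 3)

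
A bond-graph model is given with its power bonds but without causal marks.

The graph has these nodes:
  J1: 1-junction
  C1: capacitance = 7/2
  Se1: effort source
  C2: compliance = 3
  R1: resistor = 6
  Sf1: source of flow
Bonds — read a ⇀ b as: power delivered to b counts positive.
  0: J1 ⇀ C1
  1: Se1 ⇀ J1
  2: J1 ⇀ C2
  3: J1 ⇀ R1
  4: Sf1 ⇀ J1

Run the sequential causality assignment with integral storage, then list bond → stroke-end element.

#1 →J1  (Se1 (Se) sets effort on bond)
#4 →Sf1  (Sf1: flow source, stroke at near end)
#0 →J1  (J1: bond 4 brought flow, rest push out)
#2 →J1  (J1 flow already set via bond 4)
#3 →J1  (1-jn J1 has f-setter on 4)

β0 |J1
β1 |J1
β2 |J1
β3 |J1
β4 |Sf1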